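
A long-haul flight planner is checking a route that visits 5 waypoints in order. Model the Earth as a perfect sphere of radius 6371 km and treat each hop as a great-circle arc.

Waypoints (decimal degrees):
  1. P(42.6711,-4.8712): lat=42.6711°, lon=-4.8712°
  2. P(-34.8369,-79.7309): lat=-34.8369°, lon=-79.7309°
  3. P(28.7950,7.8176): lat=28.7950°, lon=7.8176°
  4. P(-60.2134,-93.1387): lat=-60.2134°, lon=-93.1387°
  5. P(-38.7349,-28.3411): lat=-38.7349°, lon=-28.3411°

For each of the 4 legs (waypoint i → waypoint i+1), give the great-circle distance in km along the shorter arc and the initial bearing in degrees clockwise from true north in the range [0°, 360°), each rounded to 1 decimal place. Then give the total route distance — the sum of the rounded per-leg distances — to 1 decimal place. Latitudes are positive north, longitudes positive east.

Leg 1: dist=11483.2 km, bearing=234.5°
Leg 2: dist=11580.5 km, bearing=64.5°
Leg 3: dist=13349.1 km, bearing=214.3°
Leg 4: dist=4995.2 km, bearing=91.8°
Total: 41408.0 km

Leg 1: φ1=0.7447512, φ2=-0.6080186, Δφ=-1.3527698, Δλ=-1.3065482 rad; a=sin²(Δφ/2)+cosφ1·cosφ2·sin²(Δλ/2)=0.6147806730; c=2·atan2(√a, √(1-a))=1.802423296; dist=6371·c=11483.239 ≈ 11483.2 km; running total=11483.2 km
Leg 1 bearing: y=sinΔλ·cosφ2=-0.79229147, x=cosφ1·sinφ2-sinφ1·cosφ2·cosΔλ=-0.56531037; θ=atan2(y, x)=-125.5084° <0 so +360° → 234.4916° ≈ 234.5°
Leg 2: φ1=-0.6080186, φ2=0.5025676, Δφ=1.1105862, Δλ=1.5280096 rad; a=sin²(Δφ/2)+cosφ1·cosφ2·sin²(Δλ/2)=0.6221938318; c=2·atan2(√a, √(1-a))=1.817684484; dist=6371·c=11580.468 ≈ 11580.5 km; running total=23063.7 km
Leg 2 bearing: y=sinΔλ·cosφ2=0.87554667, x=cosφ1·sinφ2-sinφ1·cosφ2·cosΔλ=0.41676456; θ=atan2(y, x)=64.5453° ≈ 64.5°
Leg 3: φ1=0.5025676, φ2=-1.0509221, Δφ=-1.5534896, Δλ=-1.7620198 rad; a=sin²(Δφ/2)+cosφ1·cosφ2·sin²(Δλ/2)=0.7503902569; c=2·atan2(√a, √(1-a))=2.095296597; dist=6371·c=13349.135 ≈ 13349.1 km; running total=36412.8 km
Leg 3 bearing: y=sinΔλ·cosφ2=-0.48771607, x=cosφ1·sinφ2-sinφ1·cosφ2·cosΔλ=-0.71508874; θ=atan2(y, x)=-145.7046° <0 so +360° → 214.2954° ≈ 214.3°
Leg 4: φ1=-1.0509221, φ2=-0.6760515, Δφ=0.3748705, Δλ=1.1309315 rad; a=sin²(Δφ/2)+cosφ1·cosφ2·sin²(Δλ/2)=0.1459721054; c=2·atan2(√a, √(1-a))=0.784055161; dist=6371·c=4995.215 ≈ 4995.2 km; running total=41408.0 km
Leg 4 bearing: y=sinΔλ·cosφ2=0.70579590, x=cosφ1·sinφ2-sinφ1·cosφ2·cosΔλ=-0.02256429; θ=atan2(y, x)=91.8311° ≈ 91.8°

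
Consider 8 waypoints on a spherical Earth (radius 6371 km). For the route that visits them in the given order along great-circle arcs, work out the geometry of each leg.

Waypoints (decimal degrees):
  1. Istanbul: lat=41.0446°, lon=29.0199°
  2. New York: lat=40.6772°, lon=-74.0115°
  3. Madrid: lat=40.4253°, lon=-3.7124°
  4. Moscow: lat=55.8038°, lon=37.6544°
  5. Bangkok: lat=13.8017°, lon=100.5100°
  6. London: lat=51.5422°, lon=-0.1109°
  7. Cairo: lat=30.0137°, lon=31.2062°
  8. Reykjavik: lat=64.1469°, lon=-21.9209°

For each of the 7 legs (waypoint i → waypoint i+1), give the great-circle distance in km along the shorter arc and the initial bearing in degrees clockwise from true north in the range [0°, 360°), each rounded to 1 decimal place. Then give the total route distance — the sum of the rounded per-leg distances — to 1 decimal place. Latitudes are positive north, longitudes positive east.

Leg 1: dist=8072.8 km, bearing=309.3°
Leg 2: dist=5769.0 km, bearing=65.6°
Leg 3: dist=3443.6 km, bearing=46.2°
Leg 4: dist=7059.9 km, bearing=105.1°
Leg 5: dist=9526.1 km, bearing=322.2°
Leg 6: dist=3513.2 km, bearing=120.8°
Leg 7: dist=5272.0 km, bearing=331.7°
Total: 42656.6 km

Leg 1: φ1=0.7163634, φ2=0.7099511, Δφ=-0.0064123, Δλ=-1.7982372 rad; a=sin²(Δφ/2)+cosφ1·cosφ2·sin²(Δλ/2)=0.3504864719; c=2·atan2(√a, √(1-a))=1.267123432; dist=6371·c=8072.843 ≈ 8072.8 km; running total=8072.8 km
Leg 1 bearing: y=sinΔλ·cosφ2=-0.73886258, x=cosφ1·sinφ2-sinφ1·cosφ2·cosΔλ=0.60387491; θ=atan2(y, x)=-50.7408° <0 so +360° → 309.2592° ≈ 309.3°
Leg 2: φ1=0.7099511, φ2=0.7055546, Δφ=-0.0043965, Δλ=1.2269508 rad; a=sin²(Δφ/2)+cosφ1·cosφ2·sin²(Δλ/2)=0.1913575651; c=2·atan2(√a, √(1-a))=0.905509432; dist=6371·c=5769.001 ≈ 5769.0 km; running total=13841.8 km
Leg 2 bearing: y=sinΔλ·cosφ2=0.71669235, x=cosφ1·sinφ2-sinφ1·cosφ2·cosΔλ=0.32451729; θ=atan2(y, x)=65.6390° ≈ 65.6°
Leg 3: φ1=0.7055546, φ2=0.9739600, Δφ=0.2684055, Δλ=0.7219869 rad; a=sin²(Δφ/2)+cosφ1·cosφ2·sin²(Δλ/2)=0.0712774698; c=2·atan2(√a, √(1-a))=0.540512526; dist=6371·c=3443.605 ≈ 3443.6 km; running total=17285.4 km
Leg 3 bearing: y=sinΔλ·cosφ2=0.37143178, x=cosφ1·sinφ2-sinφ1·cosφ2·cosΔλ=0.35612694; θ=atan2(y, x)=46.2051° ≈ 46.2°
Leg 4: φ1=0.9739600, φ2=0.2408851, Δφ=-0.7330749, Δλ=1.0970372 rad; a=sin²(Δφ/2)+cosφ1·cosφ2·sin²(Δλ/2)=0.2768337449; c=2·atan2(√a, √(1-a))=1.108133559; dist=6371·c=7059.919 ≈ 7059.9 km; running total=24345.3 km
Leg 4 bearing: y=sinΔλ·cosφ2=0.86416679, x=cosφ1·sinφ2-sinφ1·cosφ2·cosΔλ=-0.23238556; θ=atan2(y, x)=105.0515° ≈ 105.1°
Leg 5: φ1=0.2408851, φ2=0.8995811, Δφ=0.6586960, Δλ=-1.7561660 rad; a=sin²(Δφ/2)+cosφ1·cosφ2·sin²(Δλ/2)=0.4622547767; c=2·atan2(√a, √(1-a))=1.495233995; dist=6371·c=9526.136 ≈ 9526.1 km; running total=33871.4 km
Leg 5 bearing: y=sinΔλ·cosφ2=-0.61128313, x=cosφ1·sinφ2-sinφ1·cosφ2·cosΔλ=0.78780336; θ=atan2(y, x)=-37.8091° <0 so +360° → 322.1909° ≈ 322.2°
Leg 6: φ1=0.8995811, φ2=0.5238379, Δφ=-0.3757432, Δλ=0.5465865 rad; a=sin²(Δφ/2)+cosφ1·cosφ2·sin²(Δλ/2)=0.0741140418; c=2·atan2(√a, √(1-a))=0.551438191; dist=6371·c=3513.213 ≈ 3513.2 km; running total=37384.6 km
Leg 6 bearing: y=sinΔλ·cosφ2=0.45007542, x=cosφ1·sinφ2-sinφ1·cosφ2·cosΔλ=-0.26817292; θ=atan2(y, x)=120.7882° ≈ 120.8°
Leg 7: φ1=0.5238379, φ2=1.1195746, Δφ=0.5957367, Δλ=-0.9272428 rad; a=sin²(Δφ/2)+cosφ1·cosφ2·sin²(Δλ/2)=0.1616427155; c=2·atan2(√a, √(1-a))=0.827505309; dist=6371·c=5272.036 ≈ 5272.0 km; running total=42656.6 km
Leg 7 bearing: y=sinΔλ·cosφ2=-0.34883853, x=cosφ1·sinφ2-sinφ1·cosφ2·cosΔλ=0.64835875; θ=atan2(y, x)=-28.2817° <0 so +360° → 331.7183° ≈ 331.7°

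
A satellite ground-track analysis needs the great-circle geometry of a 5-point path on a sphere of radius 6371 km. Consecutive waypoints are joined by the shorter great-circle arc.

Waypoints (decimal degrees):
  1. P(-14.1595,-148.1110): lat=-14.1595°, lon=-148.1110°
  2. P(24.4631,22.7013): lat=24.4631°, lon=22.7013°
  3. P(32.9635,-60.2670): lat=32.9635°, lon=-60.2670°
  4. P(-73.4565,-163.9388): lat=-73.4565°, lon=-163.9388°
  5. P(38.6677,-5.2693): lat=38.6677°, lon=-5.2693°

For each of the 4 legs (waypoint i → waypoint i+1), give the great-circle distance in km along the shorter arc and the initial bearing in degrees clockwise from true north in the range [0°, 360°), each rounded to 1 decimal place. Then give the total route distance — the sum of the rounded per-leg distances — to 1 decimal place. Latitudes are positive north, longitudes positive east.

Leg 1: dist=18518.9 km, bearing=38.7°
Leg 2: dist=7940.3 km, bearing=298.5°
Leg 3: dist=13934.2 km, bearing=199.8°
Leg 4: dist=15979.8 km, bearing=151.3°
Total: 56373.2 km

Leg 1: φ1=-0.2471299, φ2=0.4269616, Δφ=0.6740915, Δλ=2.9812370 rad; a=sin²(Δφ/2)+cosφ1·cosφ2·sin²(Δλ/2)=0.9862754374; c=2·atan2(√a, √(1-a))=2.906749607; dist=6371·c=18518.902 ≈ 18518.9 km; running total=18518.9 km
Leg 1 bearing: y=sinΔλ·cosφ2=0.14533547, x=cosφ1·sinφ2-sinφ1·cosφ2·cosΔλ=0.18172066; θ=atan2(y, x)=38.6519° ≈ 38.7°
Leg 2: φ1=0.4269616, φ2=0.5753216, Δφ=0.1483600, Δλ=-1.4480700 rad; a=sin²(Δφ/2)+cosφ1·cosφ2·sin²(Δλ/2)=0.3405958724; c=2·atan2(√a, √(1-a))=1.246324460; dist=6371·c=7940.333 ≈ 7940.3 km; running total=26459.2 km
Leg 2 bearing: y=sinΔλ·cosφ2=-0.83270675, x=cosφ1·sinφ2-sinφ1·cosφ2·cosΔλ=0.45272593; θ=atan2(y, x)=-61.4680° <0 so +360° → 298.5320° ≈ 298.5°
Leg 3: φ1=0.5753216, φ2=-1.2820578, Δφ=-1.8573794, Δλ=-1.8094143 rad; a=sin²(Δφ/2)+cosφ1·cosφ2·sin²(Δλ/2)=0.7890241285; c=2·atan2(√a, √(1-a))=2.187131151; dist=6371·c=13934.213 ≈ 13934.2 km; running total=40393.4 km
Leg 3 bearing: y=sinΔλ·cosφ2=-0.27667518, x=cosφ1·sinφ2-sinφ1·cosφ2·cosΔλ=-0.76766598; θ=atan2(y, x)=-160.1803° <0 so +360° → 199.8197° ≈ 199.8°
Leg 4: φ1=-1.2820578, φ2=0.6748787, Δφ=1.9569365, Δλ=2.7693052 rad; a=sin²(Δφ/2)+cosφ1·cosφ2·sin²(Δλ/2)=0.9030155759; c=2·atan2(√a, √(1-a))=2.508211918; dist=6371·c=15979.818 ≈ 15979.8 km; running total=56373.2 km
Leg 4 bearing: y=sinΔλ·cosφ2=0.28400750, x=cosφ1·sinφ2-sinφ1·cosφ2·cosΔλ=-0.51928174; θ=atan2(y, x)=151.3247° ≈ 151.3°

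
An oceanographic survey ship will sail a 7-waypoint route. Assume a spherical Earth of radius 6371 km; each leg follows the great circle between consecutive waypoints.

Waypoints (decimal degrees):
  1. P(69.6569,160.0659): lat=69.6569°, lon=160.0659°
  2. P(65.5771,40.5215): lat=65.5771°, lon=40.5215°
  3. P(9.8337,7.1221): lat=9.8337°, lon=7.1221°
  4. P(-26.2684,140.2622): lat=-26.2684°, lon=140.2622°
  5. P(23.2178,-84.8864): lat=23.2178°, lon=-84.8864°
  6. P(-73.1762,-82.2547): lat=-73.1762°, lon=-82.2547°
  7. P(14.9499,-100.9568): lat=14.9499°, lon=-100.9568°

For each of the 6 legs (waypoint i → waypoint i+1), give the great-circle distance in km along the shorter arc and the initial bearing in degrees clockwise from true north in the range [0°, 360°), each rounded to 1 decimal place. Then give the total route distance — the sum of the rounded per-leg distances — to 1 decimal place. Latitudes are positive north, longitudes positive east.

Leg 1: φ1=1.2157423, φ2=1.1445363, Δφ=-0.0712059, Δλ=-2.0864434 rad; a=sin²(Δφ/2)+cosφ1·cosφ2·sin²(Δλ/2)=0.1085749268; c=2·atan2(√a, √(1-a))=0.671562938; dist=6371·c=4278.527 ≈ 4278.5 km; running total=4278.5 km
Leg 1 bearing: y=sinΔλ·cosφ2=-0.35970667, x=cosφ1·sinφ2-sinφ1·cosφ2·cosΔλ=0.50769750; θ=atan2(y, x)=-35.3178° <0 so +360° → 324.6822° ≈ 324.7°
Leg 2: φ1=1.1445363, φ2=0.1716304, Δφ=-0.9729059, Δλ=-0.5829295 rad; a=sin²(Δφ/2)+cosφ1·cosφ2·sin²(Δλ/2)=0.2521897127; c=2·atan2(√a, √(1-a))=1.052247137; dist=6371·c=6703.867 ≈ 6703.9 km; running total=10982.4 km
Leg 2 bearing: y=sinΔλ·cosφ2=-0.54238425, x=cosφ1·sinφ2-sinφ1·cosφ2·cosΔλ=-0.67836537; θ=atan2(y, x)=-141.3561° <0 so +360° → 218.6439° ≈ 218.6°
Leg 3: φ1=0.1716304, φ2=-0.4584701, Δφ=-0.6301005, Δλ=2.3237331 rad; a=sin²(Δφ/2)+cosφ1·cosφ2·sin²(Δλ/2)=0.8398744802; c=2·atan2(√a, √(1-a))=2.318216633; dist=6371·c=14769.358 ≈ 14769.4 km; running total=25751.8 km
Leg 3 bearing: y=sinΔλ·cosφ2=0.65432992, x=cosφ1·sinφ2-sinφ1·cosφ2·cosΔλ=-0.33135134; θ=atan2(y, x)=116.8576° ≈ 116.9°
Leg 4: φ1=-0.4584701, φ2=0.4052271, Δφ=0.8636971, Δλ=-3.9295844 rad; a=sin²(Δφ/2)+cosφ1·cosφ2·sin²(Δλ/2)=0.8778471256; c=2·atan2(√a, √(1-a))=2.427509847; dist=6371·c=15465.665 ≈ 15465.7 km; running total=41217.5 km
Leg 4 bearing: y=sinΔλ·cosφ2=0.65152347, x=cosφ1·sinφ2-sinφ1·cosφ2·cosΔλ=0.06665856; θ=atan2(y, x)=84.1583° ≈ 84.2°
Leg 5: φ1=0.4052271, φ2=-1.2771656, Δφ=-1.6823927, Δλ=0.0459318 rad; a=sin²(Δφ/2)+cosφ1·cosφ2·sin²(Δλ/2)=0.5558226992; c=2·atan2(√a, √(1-a))=1.682674974; dist=6371·c=10720.322 ≈ 10720.3 km; running total=51937.8 km
Leg 5 bearing: y=sinΔλ·cosφ2=0.01328935, x=cosφ1·sinφ2-sinφ1·cosφ2·cosΔλ=-0.99365925; θ=atan2(y, x)=179.2338° ≈ 179.2°
Leg 6: φ1=-1.2771656, φ2=0.2609250, Δφ=1.5380906, Δλ=-0.3264132 rad; a=sin²(Δφ/2)+cosφ1·cosφ2·sin²(Δλ/2)=0.4910325637; c=2·atan2(√a, √(1-a))=1.552860492; dist=6371·c=9893.274 ≈ 9893.3 km; running total=61831.1 km
Leg 6 bearing: y=sinΔλ·cosφ2=-0.30979435, x=cosφ1·sinφ2-sinφ1·cosφ2·cosΔλ=0.95063442; θ=atan2(y, x)=-18.0498° <0 so +360° → 341.9502° ≈ 342.0°

Leg 1: dist=4278.5 km, bearing=324.7°
Leg 2: dist=6703.9 km, bearing=218.6°
Leg 3: dist=14769.4 km, bearing=116.9°
Leg 4: dist=15465.7 km, bearing=84.2°
Leg 5: dist=10720.3 km, bearing=179.2°
Leg 6: dist=9893.3 km, bearing=342.0°
Total: 61831.1 km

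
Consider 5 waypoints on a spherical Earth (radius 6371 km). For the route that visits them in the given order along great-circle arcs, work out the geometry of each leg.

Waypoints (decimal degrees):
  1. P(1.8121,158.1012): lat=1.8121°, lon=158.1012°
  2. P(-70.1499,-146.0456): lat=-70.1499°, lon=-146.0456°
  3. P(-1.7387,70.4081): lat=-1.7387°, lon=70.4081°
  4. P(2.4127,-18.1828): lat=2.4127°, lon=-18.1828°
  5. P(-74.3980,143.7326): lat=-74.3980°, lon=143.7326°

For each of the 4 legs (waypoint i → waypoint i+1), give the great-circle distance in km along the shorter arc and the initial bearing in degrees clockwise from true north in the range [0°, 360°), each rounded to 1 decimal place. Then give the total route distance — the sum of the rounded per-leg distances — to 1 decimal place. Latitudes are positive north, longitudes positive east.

Leg 1: φ1=0.0316271, φ2=-1.2243467, Δφ=-1.2559738, Δλ=-5.3083631 rad; a=sin²(Δφ/2)+cosφ1·cosφ2·sin²(Δλ/2)=0.4196189274; c=2·atan2(√a, √(1-a))=1.409333533; dist=6371·c=8978.864 ≈ 8978.9 km; running total=8978.9 km
Leg 1 bearing: y=sinΔλ·cosφ2=0.28102099, x=cosφ1·sinφ2-sinφ1·cosφ2·cosΔλ=-0.94614097; θ=atan2(y, x)=163.4576° ≈ 163.5°
Leg 2: φ1=-1.2243467, φ2=-0.0303460, Δφ=1.1940007, Δλ=3.7778297 rad; a=sin²(Δφ/2)+cosφ1·cosφ2·sin²(Δλ/2)=0.6222283988; c=2·atan2(√a, √(1-a))=1.817755781; dist=6371·c=11580.922 ≈ 11580.9 km; running total=20559.8 km
Leg 2 bearing: y=sinΔλ·cosφ2=-0.59389945, x=cosφ1·sinφ2-sinφ1·cosφ2·cosΔλ=-0.76650135; θ=atan2(y, x)=-142.2308° <0 so +360° → 217.7692° ≈ 217.8°
Leg 3: φ1=-0.0303460, φ2=0.0421096, Δφ=0.0724556, Δλ=-1.5462029 rad; a=sin²(Δφ/2)+cosφ1·cosφ2·sin²(Δλ/2)=0.4883597202; c=2·atan2(√a, √(1-a))=1.547513664; dist=6371·c=9859.210 ≈ 9859.2 km; running total=30419.0 km
Leg 3 bearing: y=sinΔλ·cosφ2=-0.99881139, x=cosφ1·sinφ2-sinφ1·cosφ2·cosΔλ=0.04282320; θ=atan2(y, x)=-87.5450° <0 so +360° → 272.4550° ≈ 272.5°
Leg 4: φ1=0.0421096, φ2=-1.2984901, Δφ=-1.3405996, Δλ=2.8259568 rad; a=sin²(Δφ/2)+cosφ1·cosφ2·sin²(Δλ/2)=0.6479931269; c=2·atan2(√a, √(1-a))=1.871284199; dist=6371·c=11921.952 ≈ 11922.0 km; running total=42341.0 km
Leg 4 bearing: y=sinΔλ·cosφ2=0.08348878, x=cosφ1·sinφ2-sinφ1·cosφ2·cosΔλ=-0.95153653; θ=atan2(y, x)=174.9857° ≈ 175.0°

Leg 1: dist=8978.9 km, bearing=163.5°
Leg 2: dist=11580.9 km, bearing=217.8°
Leg 3: dist=9859.2 km, bearing=272.5°
Leg 4: dist=11922.0 km, bearing=175.0°
Total: 42341.0 km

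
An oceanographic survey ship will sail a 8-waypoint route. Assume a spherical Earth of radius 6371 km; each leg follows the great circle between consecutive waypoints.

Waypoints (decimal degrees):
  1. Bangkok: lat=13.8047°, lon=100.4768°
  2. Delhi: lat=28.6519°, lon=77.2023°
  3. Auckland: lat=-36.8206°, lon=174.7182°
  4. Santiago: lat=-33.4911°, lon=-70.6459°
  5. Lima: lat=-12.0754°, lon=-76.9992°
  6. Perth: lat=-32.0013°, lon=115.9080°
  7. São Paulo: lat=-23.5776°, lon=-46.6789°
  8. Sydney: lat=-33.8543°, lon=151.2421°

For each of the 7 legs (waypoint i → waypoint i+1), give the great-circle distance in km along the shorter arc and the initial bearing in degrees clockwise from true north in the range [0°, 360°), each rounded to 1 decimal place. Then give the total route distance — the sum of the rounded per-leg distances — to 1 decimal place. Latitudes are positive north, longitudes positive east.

Leg 1: dist=2913.2 km, bearing=308.2°
Leg 2: dist=12485.8 km, bearing=120.9°
Leg 3: dist=9673.5 km, bearing=130.6°
Leg 4: dist=2467.2 km, bearing=343.3°
Leg 5: dist=14924.9 km, bearing=195.3°
Leg 6: dist=13563.8 km, bearing=198.9°
Leg 7: dist=13353.5 km, bearing=197.2°
Total: 69381.9 km

Leg 1: φ1=0.2409375, φ2=0.5000700, Δφ=0.2591325, Δλ=-0.4062167 rad; a=sin²(Δφ/2)+cosφ1·cosφ2·sin²(Δλ/2)=0.0513687422; c=2·atan2(√a, √(1-a))=0.457266873; dist=6371·c=2913.247 ≈ 2913.2 km; running total=2913.2 km
Leg 1 bearing: y=sinΔλ·cosφ2=-0.34675182, x=cosφ1·sinφ2-sinφ1·cosφ2·cosΔλ=0.27328219; θ=atan2(y, x)=-51.7576° <0 so +360° → 308.2424° ≈ 308.2°
Leg 2: φ1=0.5000700, φ2=-0.6426407, Δφ=-1.1427107, Δλ=1.7019735 rad; a=sin²(Δφ/2)+cosφ1·cosφ2·sin²(Δλ/2)=0.6896244525; c=2·atan2(√a, √(1-a))=1.959780752; dist=6371·c=12485.763 ≈ 12485.8 km; running total=15399.0 km
Leg 2 bearing: y=sinΔλ·cosφ2=0.79363840, x=cosφ1·sinφ2-sinφ1·cosφ2·cosΔλ=-0.47571879; θ=atan2(y, x)=120.9391° ≈ 120.9°
Leg 3: φ1=-0.6426407, φ2=-0.5845300, Δφ=0.0581107, Δλ=-4.2824114 rad; a=sin²(Δφ/2)+cosφ1·cosφ2·sin²(Δλ/2)=0.4737939744; c=2·atan2(√a, √(1-a))=1.518360250; dist=6371·c=9673.473 ≈ 9673.5 km; running total=25072.5 km
Leg 3 bearing: y=sinΔλ·cosφ2=0.75805937, x=cosφ1·sinφ2-sinφ1·cosφ2·cosΔλ=-0.65007612; θ=atan2(y, x)=130.6148° ≈ 130.6°
Leg 4: φ1=-0.5845300, φ2=-0.2107555, Δφ=0.3737745, Δλ=-0.1108860 rad; a=sin²(Δφ/2)+cosφ1·cosφ2·sin²(Δλ/2)=0.0370263767; c=2·atan2(√a, √(1-a))=0.387260149; dist=6371·c=2467.234 ≈ 2467.2 km; running total=27539.7 km
Leg 4 bearing: y=sinΔλ·cosφ2=-0.10821037, x=cosφ1·sinφ2-sinφ1·cosφ2·cosΔλ=0.36181793; θ=atan2(y, x)=-16.6506° <0 so +360° → 343.3494° ≈ 343.3°
Leg 5: φ1=-0.2107555, φ2=-0.5585280, Δφ=-0.3477726, Δλ=3.3668658 rad; a=sin²(Δφ/2)+cosφ1·cosφ2·sin²(Δλ/2)=0.8487280704; c=2·atan2(√a, √(1-a))=2.342637898; dist=6371·c=14924.946 ≈ 14924.9 km; running total=42464.6 km
Leg 5 bearing: y=sinΔλ·cosφ2=-0.18942803, x=cosφ1·sinφ2-sinφ1·cosφ2·cosΔλ=-0.69113816; θ=atan2(y, x)=-164.6727° <0 so +360° → 195.3273° ≈ 195.3°
Leg 6: φ1=-0.5585280, φ2=-0.4115067, Δφ=0.1470213, Δλ=-2.8376767 rad; a=sin²(Δφ/2)+cosφ1·cosφ2·sin²(Δλ/2)=0.7648256782; c=2·atan2(√a, √(1-a))=2.128985808; dist=6371·c=13563.769 ≈ 13563.8 km; running total=56028.4 km
Leg 6 bearing: y=sinΔλ·cosφ2=-0.27427658, x=cosφ1·sinφ2-sinφ1·cosφ2·cosΔλ=-0.80264675; θ=atan2(y, x)=-161.1339° <0 so +360° → 198.8661° ≈ 198.9°
Leg 7: φ1=-0.4115067, φ2=-0.5908690, Δφ=-0.1793623, Δλ=3.4543731 rad; a=sin²(Δφ/2)+cosφ1·cosφ2·sin²(Δλ/2)=0.7506864656; c=2·atan2(√a, √(1-a))=2.095981154; dist=6371·c=13353.496 ≈ 13353.5 km; running total=69381.9 km
Leg 7 bearing: y=sinΔλ·cosφ2=-0.25553605, x=cosφ1·sinφ2-sinφ1·cosφ2·cosΔλ=-0.82663566; θ=atan2(y, x)=-162.8222° <0 so +360° → 197.1778° ≈ 197.2°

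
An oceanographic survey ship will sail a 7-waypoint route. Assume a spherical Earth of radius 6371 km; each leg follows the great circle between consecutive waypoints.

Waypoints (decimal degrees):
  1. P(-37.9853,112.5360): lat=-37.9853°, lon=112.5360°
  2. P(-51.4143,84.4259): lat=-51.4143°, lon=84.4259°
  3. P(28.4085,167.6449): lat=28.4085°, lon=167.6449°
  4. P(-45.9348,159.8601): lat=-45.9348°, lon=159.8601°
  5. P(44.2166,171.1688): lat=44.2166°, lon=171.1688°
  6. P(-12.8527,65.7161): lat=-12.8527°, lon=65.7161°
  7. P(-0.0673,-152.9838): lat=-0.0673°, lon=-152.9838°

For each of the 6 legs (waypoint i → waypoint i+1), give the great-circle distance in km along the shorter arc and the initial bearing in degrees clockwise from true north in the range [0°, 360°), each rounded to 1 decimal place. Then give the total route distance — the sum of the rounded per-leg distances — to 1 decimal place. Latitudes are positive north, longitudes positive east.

Leg 1: φ1=-0.6629686, φ2=-0.8973488, Δφ=-0.2343803, Δλ=-0.4906138 rad; a=sin²(Δφ/2)+cosφ1·cosφ2·sin²(Δλ/2)=0.0426625492; c=2·atan2(√a, √(1-a))=0.416093460; dist=6371·c=2650.931 ≈ 2650.9 km; running total=2650.9 km
Leg 1 bearing: y=sinΔλ·cosφ2=-0.29385980, x=cosφ1·sinφ2-sinφ1·cosφ2·cosΔλ=-0.27751800; θ=atan2(y, x)=-133.3617° <0 so +360° → 226.6383° ≈ 226.6°
Leg 2: φ1=-0.8973488, φ2=0.4958219, Δφ=1.3931707, Δλ=1.4524456 rad; a=sin²(Δφ/2)+cosφ1·cosφ2·sin²(Δλ/2)=0.6535563972; c=2·atan2(√a, √(1-a))=1.882954047; dist=6371·c=11996.300 ≈ 11996.3 km; running total=14647.2 km
Leg 2 bearing: y=sinΔλ·cosφ2=0.87342511, x=cosφ1·sinφ2-sinφ1·cosφ2·cosΔλ=0.37790252; θ=atan2(y, x)=66.6034° ≈ 66.6°
Leg 3: φ1=0.4958219, φ2=-0.8017135, Δφ=-1.2975354, Δλ=-0.1358704 rad; a=sin²(Δφ/2)+cosφ1·cosφ2·sin²(Δλ/2)=0.3678824728; c=2·atan2(√a, √(1-a))=1.303385626; dist=6371·c=8303.870 ≈ 8303.9 km; running total=22951.1 km
Leg 3 bearing: y=sinΔλ·cosφ2=-0.09420419, x=cosφ1·sinφ2-sinφ1·cosφ2·cosΔλ=-0.95984655; θ=atan2(y, x)=-174.3947° <0 so +360° → 185.6053° ≈ 185.6°
Leg 4: φ1=-0.8017135, φ2=0.7717253, Δφ=1.5734388, Δλ=0.1973740 rad; a=sin²(Δφ/2)+cosφ1·cosφ2·sin²(Δλ/2)=0.5061599811; c=2·atan2(√a, √(1-a))=1.583116601; dist=6371·c=10086.036 ≈ 10086.0 km; running total=33037.1 km
Leg 4 bearing: y=sinΔλ·cosφ2=0.14054300, x=cosφ1·sinφ2-sinφ1·cosφ2·cosΔλ=0.98999792; θ=atan2(y, x)=8.0799° ≈ 8.1°
Leg 5: φ1=0.7717253, φ2=-0.2243219, Δφ=-0.9960472, Δλ=-1.8404968 rad; a=sin²(Δφ/2)+cosφ1·cosφ2·sin²(Δλ/2)=0.6706523131; c=2·atan2(√a, √(1-a))=1.919100845; dist=6371·c=12226.591 ≈ 12226.6 km; running total=45263.7 km
Leg 5 bearing: y=sinΔλ·cosφ2=-0.93970162, x=cosφ1·sinφ2-sinφ1·cosφ2·cosΔλ=0.02172601; θ=atan2(y, x)=-88.6756° <0 so +360° → 271.3244° ≈ 271.3°
Leg 6: φ1=-0.2243219, φ2=-0.0011746, Δφ=0.2231473, Δλ=-3.8170333 rad; a=sin²(Δφ/2)+cosφ1·cosφ2·sin²(Δλ/2)=0.8803080524; c=2·atan2(√a, √(1-a))=2.435057934; dist=6371·c=15513.754 ≈ 15513.8 km; running total=60777.5 km
Leg 6 bearing: y=sinΔλ·cosφ2=0.62524086, x=cosφ1·sinφ2-sinφ1·cosφ2·cosΔλ=-0.17474840; θ=atan2(y, x)=105.6151° ≈ 105.6°

Leg 1: dist=2650.9 km, bearing=226.6°
Leg 2: dist=11996.3 km, bearing=66.6°
Leg 3: dist=8303.9 km, bearing=185.6°
Leg 4: dist=10086.0 km, bearing=8.1°
Leg 5: dist=12226.6 km, bearing=271.3°
Leg 6: dist=15513.8 km, bearing=105.6°
Total: 60777.5 km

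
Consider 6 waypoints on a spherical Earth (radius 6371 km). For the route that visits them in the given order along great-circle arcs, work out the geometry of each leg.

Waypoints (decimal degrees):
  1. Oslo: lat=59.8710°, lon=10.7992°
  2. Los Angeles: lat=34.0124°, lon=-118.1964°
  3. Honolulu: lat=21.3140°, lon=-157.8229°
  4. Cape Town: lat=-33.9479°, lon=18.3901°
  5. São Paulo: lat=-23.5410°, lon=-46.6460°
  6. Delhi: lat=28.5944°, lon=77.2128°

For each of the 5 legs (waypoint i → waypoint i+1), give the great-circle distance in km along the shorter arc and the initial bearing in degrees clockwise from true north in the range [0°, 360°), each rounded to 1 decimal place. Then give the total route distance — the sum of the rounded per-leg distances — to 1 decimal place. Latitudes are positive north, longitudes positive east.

Leg 1: dist=8581.4 km, bearing=318.6°
Leg 2: dist=4119.9 km, bearing=260.4°
Leg 3: dist=18561.9 km, bearing=166.0°
Leg 4: dist=6342.9 km, bearing=262.1°
Leg 5: dist=14429.2 km, bearing=71.5°
Total: 52035.3 km

Leg 1: φ1=1.0449461, φ2=0.5936284, Δφ=-0.4513177, Δλ=-2.2513979 rad; a=sin²(Δφ/2)+cosφ1·cosφ2·sin²(Δλ/2)=0.3890094923; c=2·atan2(√a, √(1-a))=1.346950620; dist=6371·c=8581.422 ≈ 8581.4 km; running total=8581.4 km
Leg 1 bearing: y=sinΔλ·cosφ2=-0.64422919, x=cosφ1·sinφ2-sinφ1·cosφ2·cosΔλ=0.73191063; θ=atan2(y, x)=-41.3543° <0 so +360° → 318.6457° ≈ 318.6°
Leg 2: φ1=0.5936284, φ2=0.3719995, Δφ=-0.2216289, Δλ=-0.6916129 rad; a=sin²(Δφ/2)+cosφ1·cosφ2·sin²(Δλ/2)=0.1009507301; c=2·atan2(√a, √(1-a))=0.646663547; dist=6371·c=4119.893 ≈ 4119.9 km; running total=12701.3 km
Leg 2 bearing: y=sinΔλ·cosφ2=-0.59415768, x=cosφ1·sinφ2-sinφ1·cosφ2·cosΔλ=-0.10007684; θ=atan2(y, x)=-99.5609° <0 so +360° → 260.4391° ≈ 260.4°
Leg 3: φ1=0.3719995, φ2=-0.5925026, Δφ=-0.9645021, Δλ=3.0754970 rad; a=sin²(Δφ/2)+cosφ1·cosφ2·sin²(Δλ/2)=0.9870500418; c=2·atan2(√a, √(1-a))=2.913502777; dist=6371·c=18561.926 ≈ 18561.9 km; running total=31263.2 km
Leg 3 bearing: y=sinΔλ·cosφ2=0.05478942, x=cosφ1·sinφ2-sinφ1·cosφ2·cosΔλ=-0.21937900; θ=atan2(y, x)=165.9774° ≈ 166.0°
Leg 4: φ1=-0.5925026, φ2=-0.4108680, Δφ=0.1816347, Δλ=-1.1350941 rad; a=sin²(Δφ/2)+cosφ1·cosφ2·sin²(Δλ/2)=0.2279935476; c=2·atan2(√a, √(1-a))=0.995584068; dist=6371·c=6342.866 ≈ 6342.9 km; running total=37606.1 km
Leg 4 bearing: y=sinΔλ·cosφ2=-0.83112382, x=cosφ1·sinφ2-sinφ1·cosφ2·cosΔλ=-0.11525257; θ=atan2(y, x)=-97.8949° <0 so +360° → 262.1051° ≈ 262.1°
Leg 5: φ1=-0.4108680, φ2=0.4990664, Δφ=0.9099344, Δλ=2.1617439 rad; a=sin²(Δφ/2)+cosφ1·cosφ2·sin²(Δλ/2)=0.8198185368; c=2·atan2(√a, √(1-a))=2.264822355; dist=6371·c=14429.183 ≈ 14429.2 km; running total=52035.3 km
Leg 5 bearing: y=sinΔλ·cosφ2=0.72912744, x=cosφ1·sinφ2-sinφ1·cosφ2·cosΔλ=0.24338773; θ=atan2(y, x)=71.5406° ≈ 71.5°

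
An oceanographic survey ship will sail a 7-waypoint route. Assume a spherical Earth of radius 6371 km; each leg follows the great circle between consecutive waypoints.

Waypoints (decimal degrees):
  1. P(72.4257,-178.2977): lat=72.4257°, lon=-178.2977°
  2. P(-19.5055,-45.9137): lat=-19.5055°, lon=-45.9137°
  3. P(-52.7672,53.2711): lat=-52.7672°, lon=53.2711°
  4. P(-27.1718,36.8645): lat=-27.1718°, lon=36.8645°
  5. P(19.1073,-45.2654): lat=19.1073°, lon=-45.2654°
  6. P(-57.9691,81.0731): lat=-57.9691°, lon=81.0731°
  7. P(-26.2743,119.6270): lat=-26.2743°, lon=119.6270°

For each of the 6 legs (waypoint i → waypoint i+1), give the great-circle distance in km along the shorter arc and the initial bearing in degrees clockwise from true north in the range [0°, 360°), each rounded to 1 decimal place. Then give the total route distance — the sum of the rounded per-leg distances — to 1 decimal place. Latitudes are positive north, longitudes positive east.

Leg 1: dist=13418.5 km, bearing=54.0°
Leg 2: dist=8888.1 km, bearing=142.7°
Leg 3: dist=3153.9 km, bearing=328.1°
Leg 4: dist=10226.6 km, bearing=290.5°
Leg 5: dist=13906.3 km, bearing=148.5°
Leg 6: dist=4631.5 km, bearing=57.2°
Total: 54224.9 km

Leg 1: φ1=1.2640669, φ2=-0.3404352, Δφ=-1.6045021, Δλ=2.3105367 rad; a=sin²(Δφ/2)+cosφ1·cosφ2·sin²(Δλ/2)=0.7550850324; c=2·atan2(√a, √(1-a))=2.106178838; dist=6371·c=13418.465 ≈ 13418.5 km; running total=13418.5 km
Leg 1 bearing: y=sinΔλ·cosφ2=0.69625244, x=cosφ1·sinφ2-sinφ1·cosφ2·cosΔλ=0.50493469; θ=atan2(y, x)=54.0497° ≈ 54.0°
Leg 2: φ1=-0.3404352, φ2=-0.9209614, Δφ=-0.5805262, Δλ=1.7311013 rad; a=sin²(Δφ/2)+cosφ1·cosφ2·sin²(Δλ/2)=0.4125960764; c=2·atan2(√a, √(1-a))=1.395085720; dist=6371·c=8888.091 ≈ 8888.1 km; running total=22306.6 km
Leg 2 bearing: y=sinΔλ·cosφ2=0.59729738, x=cosφ1·sinφ2-sinφ1·cosφ2·cosΔλ=-0.78273754; θ=atan2(y, x)=142.6532° ≈ 142.7°
Leg 3: φ1=-0.9209614, φ2=-0.4742374, Δφ=0.4467240, Δλ=-0.2863492 rad; a=sin²(Δφ/2)+cosφ1·cosφ2·sin²(Δλ/2)=0.0600254235; c=2·atan2(√a, √(1-a))=0.495041168; dist=6371·c=3153.907 ≈ 3153.9 km; running total=25460.5 km
Leg 3 bearing: y=sinΔλ·cosφ2=-0.25128091, x=cosφ1·sinφ2-sinφ1·cosφ2·cosΔλ=0.40317166; θ=atan2(y, x)=-31.9337° <0 so +360° → 328.0663° ≈ 328.1°
Leg 4: φ1=-0.4742374, φ2=0.3334853, Δφ=0.8077227, Δλ=-1.4334372 rad; a=sin²(Δφ/2)+cosφ1·cosφ2·sin²(Δλ/2)=0.5171885434; c=2·atan2(√a, √(1-a))=1.605180188; dist=6371·c=10226.603 ≈ 10226.6 km; running total=35687.1 km
Leg 4 bearing: y=sinΔλ·cosφ2=-0.93600718, x=cosφ1·sinφ2-sinφ1·cosφ2·cosΔλ=0.35029811; θ=atan2(y, x)=-69.4818° <0 so +360° → 290.5182° ≈ 290.5°
Leg 5: φ1=0.3334853, φ2=-1.0117517, Δφ=-1.3452370, Δλ=2.2050228 rad; a=sin²(Δφ/2)+cosφ1·cosφ2·sin²(Δλ/2)=0.7872338412; c=2·atan2(√a, √(1-a))=2.182749991; dist=6371·c=13906.300 ≈ 13906.3 km; running total=49593.4 km
Leg 5 bearing: y=sinΔλ·cosφ2=0.42723438, x=cosφ1·sinφ2-sinφ1·cosφ2·cosΔλ=-0.69818169; θ=atan2(y, x)=148.5365° ≈ 148.5°
Leg 6: φ1=-1.0117517, φ2=-0.4585730, Δφ=0.5531786, Δλ=0.6728925 rad; a=sin²(Δφ/2)+cosφ1·cosφ2·sin²(Δλ/2)=0.1264036252; c=2·atan2(√a, √(1-a))=0.726968261; dist=6371·c=4631.515 ≈ 4631.5 km; running total=54224.9 km
Leg 6 bearing: y=sinΔλ·cosφ2=0.55885950, x=cosφ1·sinφ2-sinφ1·cosφ2·cosΔλ=0.35969300; θ=atan2(y, x)=57.2339° ≈ 57.2°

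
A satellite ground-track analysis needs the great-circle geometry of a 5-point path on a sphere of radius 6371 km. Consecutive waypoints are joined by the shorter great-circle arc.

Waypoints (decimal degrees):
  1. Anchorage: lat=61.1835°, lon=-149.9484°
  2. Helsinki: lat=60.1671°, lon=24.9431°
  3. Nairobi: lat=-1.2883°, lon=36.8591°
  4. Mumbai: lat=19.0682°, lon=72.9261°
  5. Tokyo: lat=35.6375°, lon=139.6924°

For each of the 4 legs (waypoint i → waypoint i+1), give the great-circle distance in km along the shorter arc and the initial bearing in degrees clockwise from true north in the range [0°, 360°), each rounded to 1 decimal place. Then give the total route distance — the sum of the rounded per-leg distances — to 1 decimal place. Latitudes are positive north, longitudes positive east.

Leg 1: dist=6514.4 km, bearing=3.0°
Leg 2: dist=6911.0 km, bearing=166.5°
Leg 3: dist=4542.2 km, bearing=58.3°
Leg 4: dist=6720.4 km, bearing=59.2°
Total: 24688.0 km

Leg 1: φ1=1.0678535, φ2=1.0501140, Δφ=-0.0177395, Δλ=3.0524325 rad; a=sin²(Δφ/2)+cosφ1·cosφ2·sin²(Δλ/2)=0.2393870153; c=2·atan2(√a, √(1-a))=1.022509466; dist=6371·c=6514.408 ≈ 6514.4 km; running total=6514.4 km
Leg 1 bearing: y=sinΔλ·cosφ2=0.04429595, x=cosφ1·sinφ2-sinφ1·cosφ2·cosΔλ=0.85226836; θ=atan2(y, x)=2.9752° ≈ 3.0°
Leg 2: φ1=1.0501140, φ2=-0.0224851, Δφ=-1.0725991, Δλ=0.2079734 rad; a=sin²(Δφ/2)+cosφ1·cosφ2·sin²(Δλ/2)=0.2664372176; c=2·atan2(√a, √(1-a))=1.084759272; dist=6371·c=6911.001 ≈ 6911.0 km; running total=13425.4 km
Leg 2 bearing: y=sinΔλ·cosφ2=0.20642524, x=cosφ1·sinφ2-sinφ1·cosφ2·cosΔλ=-0.85975713; θ=atan2(y, x)=166.4990° ≈ 166.5°
Leg 3: φ1=-0.0224851, φ2=0.3328029, Δφ=0.3552879, Δλ=0.6294879 rad; a=sin²(Δφ/2)+cosφ1·cosφ2·sin²(Δλ/2)=0.1217809171; c=2·atan2(√a, √(1-a))=0.712946183; dist=6371·c=4542.180 ≈ 4542.2 km; running total=17967.6 km
Leg 3 bearing: y=sinΔλ·cosφ2=0.55642745, x=cosφ1·sinφ2-sinφ1·cosφ2·cosΔλ=0.34378743; θ=atan2(y, x)=58.2902° ≈ 58.3°
Leg 4: φ1=0.3328029, φ2=0.6219917, Δφ=0.2891888, Δλ=1.1652918 rad; a=sin²(Δφ/2)+cosφ1·cosφ2·sin²(Δλ/2)=0.2533191196; c=2·atan2(√a, √(1-a))=1.054845917; dist=6371·c=6720.423 ≈ 6720.4 km; running total=24688.0 km
Leg 4 bearing: y=sinΔλ·cosφ2=0.74681085, x=cosφ1·sinφ2-sinφ1·cosφ2·cosΔλ=0.44594588; θ=atan2(y, x)=59.1572° ≈ 59.2°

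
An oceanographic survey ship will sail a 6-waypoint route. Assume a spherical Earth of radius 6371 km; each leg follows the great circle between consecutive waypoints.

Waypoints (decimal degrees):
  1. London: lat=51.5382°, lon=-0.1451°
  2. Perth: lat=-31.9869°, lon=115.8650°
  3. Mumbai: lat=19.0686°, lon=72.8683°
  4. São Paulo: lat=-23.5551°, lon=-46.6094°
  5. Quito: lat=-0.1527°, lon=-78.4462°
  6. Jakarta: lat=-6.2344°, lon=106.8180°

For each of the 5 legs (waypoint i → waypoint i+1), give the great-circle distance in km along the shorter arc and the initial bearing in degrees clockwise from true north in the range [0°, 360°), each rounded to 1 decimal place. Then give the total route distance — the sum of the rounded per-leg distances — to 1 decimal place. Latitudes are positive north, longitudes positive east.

Leg 1: φ1=0.8995113, φ2=-0.5582767, Δφ=-1.4577880, Δλ=2.0247582 rad; a=sin²(Δφ/2)+cosφ1·cosφ2·sin²(Δλ/2)=0.8230678296; c=2·atan2(√a, √(1-a))=2.273306653; dist=6371·c=14483.237 ≈ 14483.2 km; running total=14483.2 km
Leg 1 bearing: y=sinΔλ·cosφ2=0.76226390, x=cosφ1·sinφ2-sinφ1·cosφ2·cosΔλ=-0.03824202; θ=atan2(y, x)=92.8721° ≈ 92.9°
Leg 2: φ1=-0.5582767, φ2=0.3328099, Δφ=0.8910866, Δλ=-0.7504340 rad; a=sin²(Δφ/2)+cosφ1·cosφ2·sin²(Δλ/2)=0.2933778771; c=2·atan2(√a, √(1-a))=1.144782455; dist=6371·c=7293.409 ≈ 7293.4 km; running total=21776.6 km
Leg 2 bearing: y=sinΔλ·cosφ2=-0.64453600, x=cosφ1·sinφ2-sinφ1·cosφ2·cosΔλ=0.64327485; θ=atan2(y, x)=-45.0561° <0 so +360° → 314.9439° ≈ 314.9°
Leg 3: φ1=0.3328099, φ2=-0.4111141, Δφ=-0.7439239, Δλ=-2.0852792 rad; a=sin²(Δφ/2)+cosφ1·cosφ2·sin²(Δλ/2)=0.7784450093; c=2·atan2(√a, √(1-a))=2.161433085; dist=6371·c=13770.490 ≈ 13770.5 km; running total=35547.1 km
Leg 3 bearing: y=sinΔλ·cosφ2=-0.79800996, x=cosφ1·sinφ2-sinφ1·cosφ2·cosΔλ=-0.23033369; θ=atan2(y, x)=-106.1000° <0 so +360° → 253.9000° ≈ 253.9°
Leg 4: φ1=-0.4111141, φ2=-0.0026651, Δφ=0.4084489, Δλ=-0.5556570 rad; a=sin²(Δφ/2)+cosφ1·cosφ2·sin²(Δλ/2)=0.1100858637; c=2·atan2(√a, √(1-a))=0.676404884; dist=6371·c=4309.376 ≈ 4309.4 km; running total=39856.5 km
Leg 4 bearing: y=sinΔλ·cosφ2=-0.52749968, x=cosφ1·sinφ2-sinφ1·cosφ2·cosΔλ=0.33706372; θ=atan2(y, x)=-57.4221° <0 so +360° → 302.5779° ≈ 302.6°
Leg 5: φ1=-0.0026651, φ2=-0.1088108, Δφ=-0.1061457, Δλ=3.2334703 rad; a=sin²(Δφ/2)+cosφ1·cosφ2·sin²(Δλ/2)=0.9948000848; c=2·atan2(√a, √(1-a))=2.997246495; dist=6371·c=19095.457 ≈ 19095.5 km; running total=58952.0 km
Leg 5 bearing: y=sinΔλ·cosφ2=-0.09120581, x=cosφ1·sinφ2-sinφ1·cosφ2·cosΔλ=-0.11123401; θ=atan2(y, x)=-140.6501° <0 so +360° → 219.3499° ≈ 219.3°

Leg 1: dist=14483.2 km, bearing=92.9°
Leg 2: dist=7293.4 km, bearing=314.9°
Leg 3: dist=13770.5 km, bearing=253.9°
Leg 4: dist=4309.4 km, bearing=302.6°
Leg 5: dist=19095.5 km, bearing=219.3°
Total: 58952.0 km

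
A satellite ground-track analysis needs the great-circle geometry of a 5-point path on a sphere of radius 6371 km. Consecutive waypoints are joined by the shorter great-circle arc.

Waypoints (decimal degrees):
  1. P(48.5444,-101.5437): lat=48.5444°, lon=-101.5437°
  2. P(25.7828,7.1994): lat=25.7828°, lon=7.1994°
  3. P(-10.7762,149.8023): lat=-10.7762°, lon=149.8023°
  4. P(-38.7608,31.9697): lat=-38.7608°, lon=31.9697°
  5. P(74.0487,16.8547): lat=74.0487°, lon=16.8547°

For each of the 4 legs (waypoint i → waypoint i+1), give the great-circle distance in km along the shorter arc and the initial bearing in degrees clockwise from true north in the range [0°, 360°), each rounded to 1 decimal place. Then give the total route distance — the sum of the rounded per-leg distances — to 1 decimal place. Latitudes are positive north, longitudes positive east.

Leg 1: dist=9148.4 km, bearing=59.4°
Leg 2: dist=15749.1 km, bearing=74.0°
Leg 3: dist=11555.5 km, bearing=225.3°
Leg 4: dist=12595.2 km, bearing=355.5°
Total: 49048.2 km

Leg 1: φ1=0.8472596, φ2=0.4499948, Δφ=-0.3972649, Δλ=1.8979251 rad; a=sin²(Δφ/2)+cosφ1·cosφ2·sin²(Δλ/2)=0.4327815341; c=2·atan2(√a, √(1-a))=1.435951113; dist=6371·c=9148.445 ≈ 9148.4 km; running total=9148.4 km
Leg 1 bearing: y=sinΔλ·cosφ2=0.85269750, x=cosφ1·sinφ2-sinφ1·cosφ2·cosΔλ=0.50481054; θ=atan2(y, x)=59.3738° ≈ 59.4°
Leg 2: φ1=0.4499948, φ2=-0.1880802, Δφ=-0.6380749, Δλ=2.4888901 rad; a=sin²(Δφ/2)+cosφ1·cosφ2·sin²(Δλ/2)=0.8920342736; c=2·atan2(√a, √(1-a))=2.471990317; dist=6371·c=15749.050 ≈ 15749.1 km; running total=24897.5 km
Leg 2 bearing: y=sinΔλ·cosφ2=0.59662527, x=cosφ1·sinφ2-sinφ1·cosφ2·cosΔλ=0.17109881; θ=atan2(y, x)=73.9983° ≈ 74.0°
Leg 3: φ1=-0.1880802, φ2=-0.6765036, Δφ=-0.4884234, Δλ=-2.0565668 rad; a=sin²(Δφ/2)+cosφ1·cosφ2·sin²(Δλ/2)=0.6202931732; c=2·atan2(√a, √(1-a))=1.813766223; dist=6371·c=11555.505 ≈ 11555.5 km; running total=36453.0 km
Leg 3 bearing: y=sinΔλ·cosφ2=-0.68955956, x=cosφ1·sinφ2-sinφ1·cosφ2·cosΔλ=-0.68310015; θ=atan2(y, x)=-134.7304° <0 so +360° → 225.2696° ≈ 225.3°
Leg 4: φ1=-0.6765036, φ2=1.2923936, Δφ=1.9688972, Δλ=-0.2638065 rad; a=sin²(Δφ/2)+cosφ1·cosφ2·sin²(Δλ/2)=0.6975410584; c=2·atan2(√a, √(1-a))=1.976953565; dist=6371·c=12595.171 ≈ 12595.2 km; running total=49048.2 km
Leg 4 bearing: y=sinΔλ·cosφ2=-0.07166136, x=cosφ1·sinφ2-sinφ1·cosφ2·cosΔλ=0.91584648; θ=atan2(y, x)=-4.4741° <0 so +360° → 355.5259° ≈ 355.5°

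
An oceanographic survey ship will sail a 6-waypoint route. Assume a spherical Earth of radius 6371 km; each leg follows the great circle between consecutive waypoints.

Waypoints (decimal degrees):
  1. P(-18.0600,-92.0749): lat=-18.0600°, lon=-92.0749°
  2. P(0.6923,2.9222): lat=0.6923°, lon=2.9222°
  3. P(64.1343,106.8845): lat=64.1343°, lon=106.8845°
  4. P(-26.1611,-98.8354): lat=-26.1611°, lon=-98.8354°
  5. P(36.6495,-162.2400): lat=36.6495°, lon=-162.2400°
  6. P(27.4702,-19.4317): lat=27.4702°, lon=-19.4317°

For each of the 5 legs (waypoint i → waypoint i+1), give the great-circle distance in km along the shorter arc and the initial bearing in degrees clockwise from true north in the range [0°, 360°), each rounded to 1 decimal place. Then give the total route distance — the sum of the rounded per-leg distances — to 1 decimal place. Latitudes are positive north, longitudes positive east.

Leg 1: φ1=-0.3152065, φ2=0.0120829, Δφ=0.3272894, Δλ=1.6580122 rad; a=sin²(Δφ/2)+cosφ1·cosφ2·sin²(Δλ/2)=0.5432767857; c=2·atan2(√a, √(1-a))=1.657458334; dist=6371·c=10559.667 ≈ 10559.7 km; running total=10559.7 km
Leg 1 bearing: y=sinΔλ·cosφ2=0.99612639, x=cosφ1·sinφ2-sinφ1·cosφ2·cosΔλ=-0.01551445; θ=atan2(y, x)=90.8923° ≈ 90.9°
Leg 2: φ1=0.0120829, φ2=1.1193547, Δφ=1.1072718, Δλ=1.8144844 rad; a=sin²(Δφ/2)+cosφ1·cosφ2·sin²(Δλ/2)=0.5471916046; c=2·atan2(√a, √(1-a))=1.665320231; dist=6371·c=10609.755 ≈ 10609.8 km; running total=21169.5 km
Leg 2 bearing: y=sinΔλ·cosφ2=0.42337366, x=cosφ1·sinφ2-sinφ1·cosφ2·cosΔλ=0.90102528; θ=atan2(y, x)=25.1679° ≈ 25.2°
Leg 3: φ1=1.1193547, φ2=-0.4565973, Δφ=-1.5759520, Δλ=-3.5904896 rad; a=sin²(Δφ/2)+cosφ1·cosφ2·sin²(Δλ/2)=0.8747521127; c=2·atan2(√a, √(1-a))=2.418109183; dist=6371·c=15405.774 ≈ 15405.8 km; running total=36575.3 km
Leg 3 bearing: y=sinΔλ·cosφ2=0.38951502, x=cosφ1·sinφ2-sinφ1·cosφ2·cosΔλ=0.53527700; θ=atan2(y, x)=36.0430° ≈ 36.0°
Leg 4: φ1=-0.4565973, φ2=0.6396544, Δφ=1.0962518, Δλ=-1.1066190 rad; a=sin²(Δφ/2)+cosφ1·cosφ2·sin²(Δλ/2)=0.4703969749; c=2·atan2(√a, √(1-a))=1.511555632; dist=6371·c=9630.121 ≈ 9630.1 km; running total=46205.4 km
Leg 4 bearing: y=sinΔλ·cosφ2=-0.71741064, x=cosφ1·sinφ2-sinφ1·cosφ2·cosΔλ=0.69413012; θ=atan2(y, x)=-45.9449° <0 so +360° → 314.0551° ≈ 314.1°
Leg 5: φ1=0.6396544, φ2=0.4794454, Δφ=-0.1602090, Δλ=2.4924750 rad; a=sin²(Δφ/2)+cosφ1·cosφ2·sin²(Δλ/2)=0.6458580051; c=2·atan2(√a, √(1-a))=1.866816717; dist=6371·c=11893.489 ≈ 11893.5 km; running total=58098.9 km
Leg 5 bearing: y=sinΔλ·cosφ2=0.53632871, x=cosφ1·sinφ2-sinφ1·cosφ2·cosΔλ=0.79199324; θ=atan2(y, x)=34.1054° ≈ 34.1°

Leg 1: dist=10559.7 km, bearing=90.9°
Leg 2: dist=10609.8 km, bearing=25.2°
Leg 3: dist=15405.8 km, bearing=36.0°
Leg 4: dist=9630.1 km, bearing=314.1°
Leg 5: dist=11893.5 km, bearing=34.1°
Total: 58098.9 km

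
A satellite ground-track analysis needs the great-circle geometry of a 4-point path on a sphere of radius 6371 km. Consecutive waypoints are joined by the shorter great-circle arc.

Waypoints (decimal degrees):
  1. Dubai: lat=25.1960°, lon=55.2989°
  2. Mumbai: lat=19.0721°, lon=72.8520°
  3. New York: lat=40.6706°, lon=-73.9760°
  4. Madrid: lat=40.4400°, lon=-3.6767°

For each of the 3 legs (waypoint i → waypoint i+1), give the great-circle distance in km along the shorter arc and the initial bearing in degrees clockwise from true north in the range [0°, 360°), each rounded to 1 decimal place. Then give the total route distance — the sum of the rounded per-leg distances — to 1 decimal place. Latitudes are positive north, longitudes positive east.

Leg 1: φ1=0.4397532, φ2=0.3328709, Δφ=-0.1068822, Δλ=0.3063594 rad; a=sin²(Δφ/2)+cosφ1·cosφ2·sin²(Δλ/2)=0.0227629161; c=2·atan2(√a, √(1-a))=0.302904347; dist=6371·c=1929.804 ≈ 1929.8 km; running total=1929.8 km
Leg 1 bearing: y=sinΔλ·cosφ2=0.28503473, x=cosφ1·sinφ2-sinφ1·cosφ2·cosΔλ=-0.08794466; θ=atan2(y, x)=107.1471° ≈ 107.1°
Leg 2: φ1=0.3328709, φ2=0.7098359, Δφ=0.3769649, Δλ=-2.5626320 rad; a=sin²(Δφ/2)+cosφ1·cosφ2·sin²(Δλ/2)=0.6935313567; c=2·atan2(√a, √(1-a))=1.968240189; dist=6371·c=12539.658 ≈ 12539.7 km; running total=14469.5 km
Leg 2 bearing: y=sinΔλ·cosφ2=-0.41499944, x=cosφ1·sinφ2-sinφ1·cosφ2·cosΔλ=0.82338200; θ=atan2(y, x)=-26.7489° <0 so +360° → 333.2511° ≈ 333.3°
Leg 3: φ1=0.7098359, φ2=0.7058111, Δφ=-0.0040247, Δλ=1.2269542 rad; a=sin²(Δφ/2)+cosφ1·cosφ2·sin²(Δλ/2)=0.1913348436; c=2·atan2(√a, √(1-a))=0.905451669; dist=6371·c=5768.633 ≈ 5768.6 km; running total=20238.1 km
Leg 3 bearing: y=sinΔλ·cosφ2=0.71653659, x=cosφ1·sinφ2-sinφ1·cosφ2·cosΔλ=0.32477470; θ=atan2(y, x)=65.6173° ≈ 65.6°

Leg 1: dist=1929.8 km, bearing=107.1°
Leg 2: dist=12539.7 km, bearing=333.3°
Leg 3: dist=5768.6 km, bearing=65.6°
Total: 20238.1 km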